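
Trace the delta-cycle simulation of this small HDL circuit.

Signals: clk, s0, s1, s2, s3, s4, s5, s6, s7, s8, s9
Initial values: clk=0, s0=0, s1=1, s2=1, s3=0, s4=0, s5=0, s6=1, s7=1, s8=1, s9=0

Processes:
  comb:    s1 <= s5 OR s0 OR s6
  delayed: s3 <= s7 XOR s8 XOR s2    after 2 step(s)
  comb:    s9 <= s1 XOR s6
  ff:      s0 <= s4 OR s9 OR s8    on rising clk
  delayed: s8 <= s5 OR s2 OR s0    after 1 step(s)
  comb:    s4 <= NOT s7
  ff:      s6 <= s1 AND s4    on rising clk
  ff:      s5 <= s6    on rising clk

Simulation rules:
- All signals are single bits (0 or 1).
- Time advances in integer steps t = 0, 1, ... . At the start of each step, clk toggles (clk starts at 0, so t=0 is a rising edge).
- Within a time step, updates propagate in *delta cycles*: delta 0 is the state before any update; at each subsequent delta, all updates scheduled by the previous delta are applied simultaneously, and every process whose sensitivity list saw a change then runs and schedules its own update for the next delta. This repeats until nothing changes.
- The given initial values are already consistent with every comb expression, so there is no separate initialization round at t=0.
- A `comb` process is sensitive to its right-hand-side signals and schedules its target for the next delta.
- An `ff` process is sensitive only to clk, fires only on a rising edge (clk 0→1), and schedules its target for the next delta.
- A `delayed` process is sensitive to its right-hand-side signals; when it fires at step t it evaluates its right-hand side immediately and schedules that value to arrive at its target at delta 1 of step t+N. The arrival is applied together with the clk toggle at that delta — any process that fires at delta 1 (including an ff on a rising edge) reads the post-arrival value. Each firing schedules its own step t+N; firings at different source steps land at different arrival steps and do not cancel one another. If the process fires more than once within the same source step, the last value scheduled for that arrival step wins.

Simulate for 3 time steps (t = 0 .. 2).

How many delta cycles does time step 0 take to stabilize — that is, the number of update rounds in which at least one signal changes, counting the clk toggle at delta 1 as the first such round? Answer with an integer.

t=0 Δ0: s3=0 s9=0 s2=1 clk=0 s1=1 s5=0 s0=0 s4=0 s8=1 s6=1 s7=1
  Δ1: clk:0→1
  Δ2: s5:0→1, s0:0→1, s6:1→0
  Δ3: s9:0→1
  (3Δ to stable)
t=1 Δ0: s3=0 s9=1 s2=1 clk=1 s1=1 s5=1 s0=1 s4=0 s8=1 s6=0 s7=1
  Δ1: clk:1→0
  (1Δ to stable)
t=2 Δ0: s3=0 s9=1 s2=1 clk=0 s1=1 s5=1 s0=1 s4=0 s8=1 s6=0 s7=1
  Δ1: clk:0→1
  Δ2: s5:1→0
  (2Δ to stable)

3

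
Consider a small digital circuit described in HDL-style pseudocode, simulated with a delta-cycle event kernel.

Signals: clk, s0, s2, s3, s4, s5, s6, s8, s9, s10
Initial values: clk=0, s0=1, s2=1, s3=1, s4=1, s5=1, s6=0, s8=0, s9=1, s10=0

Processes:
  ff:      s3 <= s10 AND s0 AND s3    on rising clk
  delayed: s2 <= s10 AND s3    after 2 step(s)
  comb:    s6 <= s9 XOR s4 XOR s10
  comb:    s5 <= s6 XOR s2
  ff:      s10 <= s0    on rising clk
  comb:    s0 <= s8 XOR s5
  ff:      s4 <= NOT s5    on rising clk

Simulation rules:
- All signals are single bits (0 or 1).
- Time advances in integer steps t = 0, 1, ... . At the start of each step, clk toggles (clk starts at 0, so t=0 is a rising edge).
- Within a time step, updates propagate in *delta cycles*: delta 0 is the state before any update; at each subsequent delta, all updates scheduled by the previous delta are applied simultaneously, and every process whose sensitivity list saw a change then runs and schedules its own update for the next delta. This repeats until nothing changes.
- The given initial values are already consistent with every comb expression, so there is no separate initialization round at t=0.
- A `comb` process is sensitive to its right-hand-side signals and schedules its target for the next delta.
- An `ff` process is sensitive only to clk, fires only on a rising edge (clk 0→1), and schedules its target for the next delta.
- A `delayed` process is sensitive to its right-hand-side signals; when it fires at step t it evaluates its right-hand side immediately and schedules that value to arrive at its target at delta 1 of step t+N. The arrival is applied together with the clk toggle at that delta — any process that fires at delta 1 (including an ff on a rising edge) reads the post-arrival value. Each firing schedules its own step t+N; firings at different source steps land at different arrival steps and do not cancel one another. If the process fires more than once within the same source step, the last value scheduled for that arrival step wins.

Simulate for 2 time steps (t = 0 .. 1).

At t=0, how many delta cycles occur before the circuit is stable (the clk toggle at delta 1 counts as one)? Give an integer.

2

t=0 Δ0: s8=0 s9=1 s2=1 s10=0 s3=1 clk=0 s6=0 s5=1 s0=1 s4=1
  Δ1: clk:0→1
  Δ2: s10:0→1, s3:1→0, s4:1→0
  (2Δ to stable)
t=1 Δ0: s8=0 s9=1 s2=1 s10=1 s3=0 clk=1 s6=0 s5=1 s0=1 s4=0
  Δ1: clk:1→0
  (1Δ to stable)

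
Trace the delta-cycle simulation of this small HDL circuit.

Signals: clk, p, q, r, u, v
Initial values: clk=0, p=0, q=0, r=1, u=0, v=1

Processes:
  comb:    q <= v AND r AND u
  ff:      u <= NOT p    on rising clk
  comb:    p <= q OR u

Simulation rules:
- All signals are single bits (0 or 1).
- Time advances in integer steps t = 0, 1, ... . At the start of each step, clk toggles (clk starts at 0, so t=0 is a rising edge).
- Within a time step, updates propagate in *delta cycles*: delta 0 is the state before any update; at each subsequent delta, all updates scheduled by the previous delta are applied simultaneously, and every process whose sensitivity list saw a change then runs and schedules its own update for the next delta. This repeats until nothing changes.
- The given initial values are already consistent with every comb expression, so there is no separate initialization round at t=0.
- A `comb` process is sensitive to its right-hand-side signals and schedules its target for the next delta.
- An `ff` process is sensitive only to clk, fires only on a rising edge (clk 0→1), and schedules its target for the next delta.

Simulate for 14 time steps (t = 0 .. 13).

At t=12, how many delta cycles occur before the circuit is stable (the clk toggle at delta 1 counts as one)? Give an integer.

t0.Δ0 q=0 u=0 p=0 clk=0 r=1 v=1
t0.Δ1 q=0 u=0 p=0 clk=1 r=1 v=1
t0.Δ2 q=0 u=1 p=0 clk=1 r=1 v=1
t0.Δ3 q=1 u=1 p=1 clk=1 r=1 v=1
t1.Δ0 q=1 u=1 p=1 clk=1 r=1 v=1
t1.Δ1 q=1 u=1 p=1 clk=0 r=1 v=1
t2.Δ0 q=1 u=1 p=1 clk=0 r=1 v=1
t2.Δ1 q=1 u=1 p=1 clk=1 r=1 v=1
t2.Δ2 q=1 u=0 p=1 clk=1 r=1 v=1
t2.Δ3 q=0 u=0 p=1 clk=1 r=1 v=1
t2.Δ4 q=0 u=0 p=0 clk=1 r=1 v=1
t3.Δ0 q=0 u=0 p=0 clk=1 r=1 v=1
t3.Δ1 q=0 u=0 p=0 clk=0 r=1 v=1
t4.Δ0 q=0 u=0 p=0 clk=0 r=1 v=1
t4.Δ1 q=0 u=0 p=0 clk=1 r=1 v=1
t4.Δ2 q=0 u=1 p=0 clk=1 r=1 v=1
t4.Δ3 q=1 u=1 p=1 clk=1 r=1 v=1
t5.Δ0 q=1 u=1 p=1 clk=1 r=1 v=1
t5.Δ1 q=1 u=1 p=1 clk=0 r=1 v=1
t6.Δ0 q=1 u=1 p=1 clk=0 r=1 v=1
t6.Δ1 q=1 u=1 p=1 clk=1 r=1 v=1
t6.Δ2 q=1 u=0 p=1 clk=1 r=1 v=1
t6.Δ3 q=0 u=0 p=1 clk=1 r=1 v=1
t6.Δ4 q=0 u=0 p=0 clk=1 r=1 v=1
t7.Δ0 q=0 u=0 p=0 clk=1 r=1 v=1
t7.Δ1 q=0 u=0 p=0 clk=0 r=1 v=1
t8.Δ0 q=0 u=0 p=0 clk=0 r=1 v=1
t8.Δ1 q=0 u=0 p=0 clk=1 r=1 v=1
t8.Δ2 q=0 u=1 p=0 clk=1 r=1 v=1
t8.Δ3 q=1 u=1 p=1 clk=1 r=1 v=1
t9.Δ0 q=1 u=1 p=1 clk=1 r=1 v=1
t9.Δ1 q=1 u=1 p=1 clk=0 r=1 v=1
t10.Δ0 q=1 u=1 p=1 clk=0 r=1 v=1
t10.Δ1 q=1 u=1 p=1 clk=1 r=1 v=1
t10.Δ2 q=1 u=0 p=1 clk=1 r=1 v=1
t10.Δ3 q=0 u=0 p=1 clk=1 r=1 v=1
t10.Δ4 q=0 u=0 p=0 clk=1 r=1 v=1
t11.Δ0 q=0 u=0 p=0 clk=1 r=1 v=1
t11.Δ1 q=0 u=0 p=0 clk=0 r=1 v=1
t12.Δ0 q=0 u=0 p=0 clk=0 r=1 v=1
t12.Δ1 q=0 u=0 p=0 clk=1 r=1 v=1
t12.Δ2 q=0 u=1 p=0 clk=1 r=1 v=1
t12.Δ3 q=1 u=1 p=1 clk=1 r=1 v=1
t13.Δ0 q=1 u=1 p=1 clk=1 r=1 v=1
t13.Δ1 q=1 u=1 p=1 clk=0 r=1 v=1

3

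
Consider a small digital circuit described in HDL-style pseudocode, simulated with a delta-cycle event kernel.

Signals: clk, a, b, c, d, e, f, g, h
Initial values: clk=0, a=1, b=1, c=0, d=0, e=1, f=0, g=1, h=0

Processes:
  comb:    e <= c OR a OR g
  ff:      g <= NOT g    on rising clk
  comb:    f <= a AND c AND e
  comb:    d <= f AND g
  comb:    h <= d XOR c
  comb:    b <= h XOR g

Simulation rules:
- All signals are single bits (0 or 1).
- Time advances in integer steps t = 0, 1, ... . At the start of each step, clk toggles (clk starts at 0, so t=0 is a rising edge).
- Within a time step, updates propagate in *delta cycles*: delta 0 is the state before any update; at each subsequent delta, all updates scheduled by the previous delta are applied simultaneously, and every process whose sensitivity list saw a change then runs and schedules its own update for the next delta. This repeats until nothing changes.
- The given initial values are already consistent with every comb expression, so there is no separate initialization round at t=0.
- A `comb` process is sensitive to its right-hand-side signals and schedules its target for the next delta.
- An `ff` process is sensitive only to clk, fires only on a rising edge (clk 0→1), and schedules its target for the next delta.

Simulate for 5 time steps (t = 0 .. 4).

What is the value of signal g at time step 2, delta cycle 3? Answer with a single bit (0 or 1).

1

t0.Δ0 d=0 e=1 h=0 g=1 f=0 a=1 clk=0 c=0 b=1
t0.Δ1 d=0 e=1 h=0 g=1 f=0 a=1 clk=1 c=0 b=1
t0.Δ2 d=0 e=1 h=0 g=0 f=0 a=1 clk=1 c=0 b=1
t0.Δ3 d=0 e=1 h=0 g=0 f=0 a=1 clk=1 c=0 b=0
t1.Δ0 d=0 e=1 h=0 g=0 f=0 a=1 clk=1 c=0 b=0
t1.Δ1 d=0 e=1 h=0 g=0 f=0 a=1 clk=0 c=0 b=0
t2.Δ0 d=0 e=1 h=0 g=0 f=0 a=1 clk=0 c=0 b=0
t2.Δ1 d=0 e=1 h=0 g=0 f=0 a=1 clk=1 c=0 b=0
t2.Δ2 d=0 e=1 h=0 g=1 f=0 a=1 clk=1 c=0 b=0
t2.Δ3 d=0 e=1 h=0 g=1 f=0 a=1 clk=1 c=0 b=1
t3.Δ0 d=0 e=1 h=0 g=1 f=0 a=1 clk=1 c=0 b=1
t3.Δ1 d=0 e=1 h=0 g=1 f=0 a=1 clk=0 c=0 b=1
t4.Δ0 d=0 e=1 h=0 g=1 f=0 a=1 clk=0 c=0 b=1
t4.Δ1 d=0 e=1 h=0 g=1 f=0 a=1 clk=1 c=0 b=1
t4.Δ2 d=0 e=1 h=0 g=0 f=0 a=1 clk=1 c=0 b=1
t4.Δ3 d=0 e=1 h=0 g=0 f=0 a=1 clk=1 c=0 b=0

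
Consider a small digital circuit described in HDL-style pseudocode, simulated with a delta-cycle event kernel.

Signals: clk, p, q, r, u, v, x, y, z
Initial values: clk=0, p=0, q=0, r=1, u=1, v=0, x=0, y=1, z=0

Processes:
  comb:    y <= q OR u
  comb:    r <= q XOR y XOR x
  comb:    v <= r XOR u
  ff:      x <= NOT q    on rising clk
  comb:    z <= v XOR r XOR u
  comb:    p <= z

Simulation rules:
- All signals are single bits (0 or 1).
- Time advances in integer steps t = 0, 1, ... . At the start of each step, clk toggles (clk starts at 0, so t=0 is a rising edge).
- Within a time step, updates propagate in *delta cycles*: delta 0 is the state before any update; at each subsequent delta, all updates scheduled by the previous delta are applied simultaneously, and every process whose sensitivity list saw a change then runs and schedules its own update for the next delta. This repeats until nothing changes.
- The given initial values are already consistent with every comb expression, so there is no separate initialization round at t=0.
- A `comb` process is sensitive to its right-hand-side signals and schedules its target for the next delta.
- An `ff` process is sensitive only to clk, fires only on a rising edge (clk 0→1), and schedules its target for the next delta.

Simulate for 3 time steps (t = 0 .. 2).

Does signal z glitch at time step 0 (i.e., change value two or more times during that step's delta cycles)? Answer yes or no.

yes

t=0 Δ0: r=1 p=0 x=0 u=1 v=0 clk=0 z=0 y=1 q=0
  Δ1: clk:0→1
  Δ2: x:0→1
  Δ3: r:1→0
  Δ4: v:0→1, z:0→1
  Δ5: p:0→1, z:1→0
  Δ6: p:1→0
  (6Δ to stable)
t=1 Δ0: r=0 p=0 x=1 u=1 v=1 clk=1 z=0 y=1 q=0
  Δ1: clk:1→0
  (1Δ to stable)
t=2 Δ0: r=0 p=0 x=1 u=1 v=1 clk=0 z=0 y=1 q=0
  Δ1: clk:0→1
  (1Δ to stable)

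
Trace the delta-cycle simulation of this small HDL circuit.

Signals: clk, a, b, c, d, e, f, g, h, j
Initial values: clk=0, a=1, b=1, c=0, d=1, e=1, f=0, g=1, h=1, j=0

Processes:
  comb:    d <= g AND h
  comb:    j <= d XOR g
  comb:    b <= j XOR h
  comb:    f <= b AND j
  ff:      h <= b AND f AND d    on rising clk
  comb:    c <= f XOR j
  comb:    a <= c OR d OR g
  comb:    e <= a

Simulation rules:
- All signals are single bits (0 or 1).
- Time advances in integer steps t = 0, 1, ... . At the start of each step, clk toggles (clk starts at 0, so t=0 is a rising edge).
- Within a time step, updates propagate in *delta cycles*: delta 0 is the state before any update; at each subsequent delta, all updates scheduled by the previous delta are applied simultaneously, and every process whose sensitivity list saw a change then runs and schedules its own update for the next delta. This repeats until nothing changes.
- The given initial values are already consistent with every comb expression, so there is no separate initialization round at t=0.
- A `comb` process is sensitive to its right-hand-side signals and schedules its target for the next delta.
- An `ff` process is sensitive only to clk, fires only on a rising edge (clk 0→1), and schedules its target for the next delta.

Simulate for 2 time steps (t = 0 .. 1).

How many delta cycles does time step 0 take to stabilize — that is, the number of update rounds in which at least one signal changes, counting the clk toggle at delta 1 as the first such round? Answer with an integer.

7

t=0 Δ0: clk=0 f=0 c=0 b=1 d=1 e=1 a=1 h=1 g=1 j=0
  Δ1: clk:0→1
  Δ2: h:1→0
  Δ3: b:1→0, d:1→0
  Δ4: j:0→1
  Δ5: c:0→1, b:0→1
  Δ6: f:0→1
  Δ7: c:1→0
  (7Δ to stable)
t=1 Δ0: clk=1 f=1 c=0 b=1 d=0 e=1 a=1 h=0 g=1 j=1
  Δ1: clk:1→0
  (1Δ to stable)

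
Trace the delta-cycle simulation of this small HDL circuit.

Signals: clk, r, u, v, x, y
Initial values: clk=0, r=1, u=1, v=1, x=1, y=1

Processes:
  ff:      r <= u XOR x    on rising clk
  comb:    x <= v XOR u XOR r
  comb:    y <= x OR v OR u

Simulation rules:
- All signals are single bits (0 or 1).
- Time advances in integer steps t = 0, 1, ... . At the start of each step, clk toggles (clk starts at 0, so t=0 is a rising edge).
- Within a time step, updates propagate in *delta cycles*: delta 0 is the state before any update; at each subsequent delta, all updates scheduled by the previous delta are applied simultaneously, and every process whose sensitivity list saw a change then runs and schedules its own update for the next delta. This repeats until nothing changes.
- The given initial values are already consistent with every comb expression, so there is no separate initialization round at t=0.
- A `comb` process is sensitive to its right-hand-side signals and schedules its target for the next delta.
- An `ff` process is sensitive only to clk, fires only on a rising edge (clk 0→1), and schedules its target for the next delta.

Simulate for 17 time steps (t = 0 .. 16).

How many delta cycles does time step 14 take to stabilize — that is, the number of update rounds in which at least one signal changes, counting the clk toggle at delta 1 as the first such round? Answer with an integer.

3

t0.Δ0 clk=0 r=1 y=1 v=1 x=1 u=1
t0.Δ1 clk=1 r=1 y=1 v=1 x=1 u=1
t0.Δ2 clk=1 r=0 y=1 v=1 x=1 u=1
t0.Δ3 clk=1 r=0 y=1 v=1 x=0 u=1
t1.Δ0 clk=1 r=0 y=1 v=1 x=0 u=1
t1.Δ1 clk=0 r=0 y=1 v=1 x=0 u=1
t2.Δ0 clk=0 r=0 y=1 v=1 x=0 u=1
t2.Δ1 clk=1 r=0 y=1 v=1 x=0 u=1
t2.Δ2 clk=1 r=1 y=1 v=1 x=0 u=1
t2.Δ3 clk=1 r=1 y=1 v=1 x=1 u=1
t3.Δ0 clk=1 r=1 y=1 v=1 x=1 u=1
t3.Δ1 clk=0 r=1 y=1 v=1 x=1 u=1
t4.Δ0 clk=0 r=1 y=1 v=1 x=1 u=1
t4.Δ1 clk=1 r=1 y=1 v=1 x=1 u=1
t4.Δ2 clk=1 r=0 y=1 v=1 x=1 u=1
t4.Δ3 clk=1 r=0 y=1 v=1 x=0 u=1
t5.Δ0 clk=1 r=0 y=1 v=1 x=0 u=1
t5.Δ1 clk=0 r=0 y=1 v=1 x=0 u=1
t6.Δ0 clk=0 r=0 y=1 v=1 x=0 u=1
t6.Δ1 clk=1 r=0 y=1 v=1 x=0 u=1
t6.Δ2 clk=1 r=1 y=1 v=1 x=0 u=1
t6.Δ3 clk=1 r=1 y=1 v=1 x=1 u=1
t7.Δ0 clk=1 r=1 y=1 v=1 x=1 u=1
t7.Δ1 clk=0 r=1 y=1 v=1 x=1 u=1
t8.Δ0 clk=0 r=1 y=1 v=1 x=1 u=1
t8.Δ1 clk=1 r=1 y=1 v=1 x=1 u=1
t8.Δ2 clk=1 r=0 y=1 v=1 x=1 u=1
t8.Δ3 clk=1 r=0 y=1 v=1 x=0 u=1
t9.Δ0 clk=1 r=0 y=1 v=1 x=0 u=1
t9.Δ1 clk=0 r=0 y=1 v=1 x=0 u=1
t10.Δ0 clk=0 r=0 y=1 v=1 x=0 u=1
t10.Δ1 clk=1 r=0 y=1 v=1 x=0 u=1
t10.Δ2 clk=1 r=1 y=1 v=1 x=0 u=1
t10.Δ3 clk=1 r=1 y=1 v=1 x=1 u=1
t11.Δ0 clk=1 r=1 y=1 v=1 x=1 u=1
t11.Δ1 clk=0 r=1 y=1 v=1 x=1 u=1
t12.Δ0 clk=0 r=1 y=1 v=1 x=1 u=1
t12.Δ1 clk=1 r=1 y=1 v=1 x=1 u=1
t12.Δ2 clk=1 r=0 y=1 v=1 x=1 u=1
t12.Δ3 clk=1 r=0 y=1 v=1 x=0 u=1
t13.Δ0 clk=1 r=0 y=1 v=1 x=0 u=1
t13.Δ1 clk=0 r=0 y=1 v=1 x=0 u=1
t14.Δ0 clk=0 r=0 y=1 v=1 x=0 u=1
t14.Δ1 clk=1 r=0 y=1 v=1 x=0 u=1
t14.Δ2 clk=1 r=1 y=1 v=1 x=0 u=1
t14.Δ3 clk=1 r=1 y=1 v=1 x=1 u=1
t15.Δ0 clk=1 r=1 y=1 v=1 x=1 u=1
t15.Δ1 clk=0 r=1 y=1 v=1 x=1 u=1
t16.Δ0 clk=0 r=1 y=1 v=1 x=1 u=1
t16.Δ1 clk=1 r=1 y=1 v=1 x=1 u=1
t16.Δ2 clk=1 r=0 y=1 v=1 x=1 u=1
t16.Δ3 clk=1 r=0 y=1 v=1 x=0 u=1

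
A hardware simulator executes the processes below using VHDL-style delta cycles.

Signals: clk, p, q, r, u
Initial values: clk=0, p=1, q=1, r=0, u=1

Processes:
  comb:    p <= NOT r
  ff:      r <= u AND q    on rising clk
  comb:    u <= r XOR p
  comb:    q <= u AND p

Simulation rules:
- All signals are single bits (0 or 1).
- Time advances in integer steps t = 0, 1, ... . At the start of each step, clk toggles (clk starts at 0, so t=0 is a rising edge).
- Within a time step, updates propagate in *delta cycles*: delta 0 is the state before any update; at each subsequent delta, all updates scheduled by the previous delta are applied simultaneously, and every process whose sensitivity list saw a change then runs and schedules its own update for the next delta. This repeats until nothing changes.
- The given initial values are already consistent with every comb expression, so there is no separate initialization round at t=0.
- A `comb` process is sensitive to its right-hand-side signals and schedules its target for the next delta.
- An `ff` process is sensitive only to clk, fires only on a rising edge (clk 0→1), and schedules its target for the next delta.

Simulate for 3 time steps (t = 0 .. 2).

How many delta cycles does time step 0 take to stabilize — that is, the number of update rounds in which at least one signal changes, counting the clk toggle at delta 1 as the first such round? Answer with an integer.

[bits: u,q,r,clk,p]
t=0: Δ0=11001 Δ1=11011 Δ2=11111 Δ3=01110 Δ4=10110 | 4Δ
t=1: Δ0=10110 Δ1=10100 | 1Δ
t=2: Δ0=10100 Δ1=10110 Δ2=10010 Δ3=00011 Δ4=10011 Δ5=11011 | 5Δ

4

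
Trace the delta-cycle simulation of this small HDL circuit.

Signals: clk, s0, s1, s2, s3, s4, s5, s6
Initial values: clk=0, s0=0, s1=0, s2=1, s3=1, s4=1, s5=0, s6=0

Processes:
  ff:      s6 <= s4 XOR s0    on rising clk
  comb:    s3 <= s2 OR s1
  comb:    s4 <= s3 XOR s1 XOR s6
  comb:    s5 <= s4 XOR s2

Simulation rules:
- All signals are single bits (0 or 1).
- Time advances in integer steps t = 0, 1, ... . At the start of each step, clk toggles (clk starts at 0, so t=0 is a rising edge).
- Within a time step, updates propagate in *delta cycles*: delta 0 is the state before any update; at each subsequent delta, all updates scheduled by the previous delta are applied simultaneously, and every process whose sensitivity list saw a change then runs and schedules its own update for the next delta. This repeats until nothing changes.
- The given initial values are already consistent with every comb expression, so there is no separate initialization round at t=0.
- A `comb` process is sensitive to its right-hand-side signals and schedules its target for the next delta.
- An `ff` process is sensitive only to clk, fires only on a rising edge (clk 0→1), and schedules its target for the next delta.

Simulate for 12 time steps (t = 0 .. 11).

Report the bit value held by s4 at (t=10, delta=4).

1

[bits: s4,s2,clk,s1,s3,s0,s6,s5]
t=0: Δ0=11001000 Δ1=11101000 Δ2=11101010 Δ3=01101010 Δ4=01101011 | 4Δ
t=1: Δ0=01101011 Δ1=01001011 | 1Δ
t=2: Δ0=01001011 Δ1=01101011 Δ2=01101001 Δ3=11101001 Δ4=11101000 | 4Δ
t=3: Δ0=11101000 Δ1=11001000 | 1Δ
t=4: Δ0=11001000 Δ1=11101000 Δ2=11101010 Δ3=01101010 Δ4=01101011 | 4Δ
t=5: Δ0=01101011 Δ1=01001011 | 1Δ
t=6: Δ0=01001011 Δ1=01101011 Δ2=01101001 Δ3=11101001 Δ4=11101000 | 4Δ
t=7: Δ0=11101000 Δ1=11001000 | 1Δ
t=8: Δ0=11001000 Δ1=11101000 Δ2=11101010 Δ3=01101010 Δ4=01101011 | 4Δ
t=9: Δ0=01101011 Δ1=01001011 | 1Δ
t=10: Δ0=01001011 Δ1=01101011 Δ2=01101001 Δ3=11101001 Δ4=11101000 | 4Δ
t=11: Δ0=11101000 Δ1=11001000 | 1Δ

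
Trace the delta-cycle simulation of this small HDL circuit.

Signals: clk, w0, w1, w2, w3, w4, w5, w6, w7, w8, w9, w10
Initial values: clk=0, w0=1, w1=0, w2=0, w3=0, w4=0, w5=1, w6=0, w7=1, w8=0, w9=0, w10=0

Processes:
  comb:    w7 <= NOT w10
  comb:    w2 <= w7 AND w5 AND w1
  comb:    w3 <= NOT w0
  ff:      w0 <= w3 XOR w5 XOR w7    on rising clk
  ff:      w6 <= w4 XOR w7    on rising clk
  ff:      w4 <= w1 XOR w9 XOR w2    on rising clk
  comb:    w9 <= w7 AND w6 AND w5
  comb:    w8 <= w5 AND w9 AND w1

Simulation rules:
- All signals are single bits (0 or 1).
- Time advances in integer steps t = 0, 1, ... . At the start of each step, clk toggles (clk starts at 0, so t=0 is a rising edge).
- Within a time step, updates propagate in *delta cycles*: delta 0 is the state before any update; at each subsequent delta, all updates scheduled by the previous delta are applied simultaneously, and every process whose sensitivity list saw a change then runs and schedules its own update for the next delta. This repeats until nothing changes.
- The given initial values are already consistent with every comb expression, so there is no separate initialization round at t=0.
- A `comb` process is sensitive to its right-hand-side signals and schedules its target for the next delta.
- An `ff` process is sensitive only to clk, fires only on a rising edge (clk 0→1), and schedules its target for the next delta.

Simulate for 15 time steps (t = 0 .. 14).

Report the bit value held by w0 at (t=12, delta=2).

0

t=0 Δ0: clk=0 w7=1 w6=0 w4=0 w0=1 w8=0 w9=0 w2=0 w1=0 w10=0 w3=0 w5=1
  Δ1: clk:0→1
  Δ2: w6:0→1, w0:1→0
  Δ3: w9:0→1, w3:0→1
  (3Δ to stable)
t=1 Δ0: clk=1 w7=1 w6=1 w4=0 w0=0 w8=0 w9=1 w2=0 w1=0 w10=0 w3=1 w5=1
  Δ1: clk:1→0
  (1Δ to stable)
t=2 Δ0: clk=0 w7=1 w6=1 w4=0 w0=0 w8=0 w9=1 w2=0 w1=0 w10=0 w3=1 w5=1
  Δ1: clk:0→1
  Δ2: w4:0→1, w0:0→1
  Δ3: w3:1→0
  (3Δ to stable)
t=3 Δ0: clk=1 w7=1 w6=1 w4=1 w0=1 w8=0 w9=1 w2=0 w1=0 w10=0 w3=0 w5=1
  Δ1: clk:1→0
  (1Δ to stable)
t=4 Δ0: clk=0 w7=1 w6=1 w4=1 w0=1 w8=0 w9=1 w2=0 w1=0 w10=0 w3=0 w5=1
  Δ1: clk:0→1
  Δ2: w6:1→0, w0:1→0
  Δ3: w9:1→0, w3:0→1
  (3Δ to stable)
t=5 Δ0: clk=1 w7=1 w6=0 w4=1 w0=0 w8=0 w9=0 w2=0 w1=0 w10=0 w3=1 w5=1
  Δ1: clk:1→0
  (1Δ to stable)
t=6 Δ0: clk=0 w7=1 w6=0 w4=1 w0=0 w8=0 w9=0 w2=0 w1=0 w10=0 w3=1 w5=1
  Δ1: clk:0→1
  Δ2: w4:1→0, w0:0→1
  Δ3: w3:1→0
  (3Δ to stable)
t=7 Δ0: clk=1 w7=1 w6=0 w4=0 w0=1 w8=0 w9=0 w2=0 w1=0 w10=0 w3=0 w5=1
  Δ1: clk:1→0
  (1Δ to stable)
t=8 Δ0: clk=0 w7=1 w6=0 w4=0 w0=1 w8=0 w9=0 w2=0 w1=0 w10=0 w3=0 w5=1
  Δ1: clk:0→1
  Δ2: w6:0→1, w0:1→0
  Δ3: w9:0→1, w3:0→1
  (3Δ to stable)
t=9 Δ0: clk=1 w7=1 w6=1 w4=0 w0=0 w8=0 w9=1 w2=0 w1=0 w10=0 w3=1 w5=1
  Δ1: clk:1→0
  (1Δ to stable)
t=10 Δ0: clk=0 w7=1 w6=1 w4=0 w0=0 w8=0 w9=1 w2=0 w1=0 w10=0 w3=1 w5=1
  Δ1: clk:0→1
  Δ2: w4:0→1, w0:0→1
  Δ3: w3:1→0
  (3Δ to stable)
t=11 Δ0: clk=1 w7=1 w6=1 w4=1 w0=1 w8=0 w9=1 w2=0 w1=0 w10=0 w3=0 w5=1
  Δ1: clk:1→0
  (1Δ to stable)
t=12 Δ0: clk=0 w7=1 w6=1 w4=1 w0=1 w8=0 w9=1 w2=0 w1=0 w10=0 w3=0 w5=1
  Δ1: clk:0→1
  Δ2: w6:1→0, w0:1→0
  Δ3: w9:1→0, w3:0→1
  (3Δ to stable)
t=13 Δ0: clk=1 w7=1 w6=0 w4=1 w0=0 w8=0 w9=0 w2=0 w1=0 w10=0 w3=1 w5=1
  Δ1: clk:1→0
  (1Δ to stable)
t=14 Δ0: clk=0 w7=1 w6=0 w4=1 w0=0 w8=0 w9=0 w2=0 w1=0 w10=0 w3=1 w5=1
  Δ1: clk:0→1
  Δ2: w4:1→0, w0:0→1
  Δ3: w3:1→0
  (3Δ to stable)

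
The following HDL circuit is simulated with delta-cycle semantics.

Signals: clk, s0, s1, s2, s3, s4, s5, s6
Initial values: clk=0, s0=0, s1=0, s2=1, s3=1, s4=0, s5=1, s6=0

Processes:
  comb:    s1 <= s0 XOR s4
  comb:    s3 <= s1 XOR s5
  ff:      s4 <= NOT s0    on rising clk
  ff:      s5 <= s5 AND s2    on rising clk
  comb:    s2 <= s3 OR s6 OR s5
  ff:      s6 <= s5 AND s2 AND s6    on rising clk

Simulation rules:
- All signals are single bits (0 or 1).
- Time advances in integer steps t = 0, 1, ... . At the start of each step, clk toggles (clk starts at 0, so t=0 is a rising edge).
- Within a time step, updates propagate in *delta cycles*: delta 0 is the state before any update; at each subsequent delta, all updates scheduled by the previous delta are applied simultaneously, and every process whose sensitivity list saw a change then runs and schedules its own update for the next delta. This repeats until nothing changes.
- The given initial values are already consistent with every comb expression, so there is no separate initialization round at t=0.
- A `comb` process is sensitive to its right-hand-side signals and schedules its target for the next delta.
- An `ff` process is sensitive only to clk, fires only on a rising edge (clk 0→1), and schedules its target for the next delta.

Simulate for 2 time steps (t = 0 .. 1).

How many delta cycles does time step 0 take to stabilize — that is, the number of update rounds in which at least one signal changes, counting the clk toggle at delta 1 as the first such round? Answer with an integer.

t=0 Δ0: clk=0 s3=1 s2=1 s5=1 s0=0 s4=0 s6=0 s1=0
  Δ1: clk:0→1
  Δ2: s4:0→1
  Δ3: s1:0→1
  Δ4: s3:1→0
  (4Δ to stable)
t=1 Δ0: clk=1 s3=0 s2=1 s5=1 s0=0 s4=1 s6=0 s1=1
  Δ1: clk:1→0
  (1Δ to stable)

4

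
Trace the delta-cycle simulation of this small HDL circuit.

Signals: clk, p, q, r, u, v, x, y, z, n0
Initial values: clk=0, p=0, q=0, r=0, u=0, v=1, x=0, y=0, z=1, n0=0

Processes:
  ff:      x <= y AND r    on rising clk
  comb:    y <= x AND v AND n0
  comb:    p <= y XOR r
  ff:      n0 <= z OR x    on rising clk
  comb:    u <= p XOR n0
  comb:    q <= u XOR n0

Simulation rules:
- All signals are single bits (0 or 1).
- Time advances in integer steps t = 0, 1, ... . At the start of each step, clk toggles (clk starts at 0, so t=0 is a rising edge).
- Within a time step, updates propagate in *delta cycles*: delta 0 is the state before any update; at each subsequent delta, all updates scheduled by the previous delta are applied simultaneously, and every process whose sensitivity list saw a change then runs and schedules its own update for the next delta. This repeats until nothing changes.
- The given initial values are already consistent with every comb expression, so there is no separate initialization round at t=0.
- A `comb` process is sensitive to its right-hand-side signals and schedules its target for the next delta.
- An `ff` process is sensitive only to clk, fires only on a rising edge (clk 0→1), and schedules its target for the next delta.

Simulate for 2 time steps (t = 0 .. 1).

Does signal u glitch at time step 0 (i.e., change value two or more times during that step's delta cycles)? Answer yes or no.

no

t0.Δ0 r=0 y=0 u=0 n0=0 p=0 z=1 v=1 x=0 q=0 clk=0
t0.Δ1 r=0 y=0 u=0 n0=0 p=0 z=1 v=1 x=0 q=0 clk=1
t0.Δ2 r=0 y=0 u=0 n0=1 p=0 z=1 v=1 x=0 q=0 clk=1
t0.Δ3 r=0 y=0 u=1 n0=1 p=0 z=1 v=1 x=0 q=1 clk=1
t0.Δ4 r=0 y=0 u=1 n0=1 p=0 z=1 v=1 x=0 q=0 clk=1
t1.Δ0 r=0 y=0 u=1 n0=1 p=0 z=1 v=1 x=0 q=0 clk=1
t1.Δ1 r=0 y=0 u=1 n0=1 p=0 z=1 v=1 x=0 q=0 clk=0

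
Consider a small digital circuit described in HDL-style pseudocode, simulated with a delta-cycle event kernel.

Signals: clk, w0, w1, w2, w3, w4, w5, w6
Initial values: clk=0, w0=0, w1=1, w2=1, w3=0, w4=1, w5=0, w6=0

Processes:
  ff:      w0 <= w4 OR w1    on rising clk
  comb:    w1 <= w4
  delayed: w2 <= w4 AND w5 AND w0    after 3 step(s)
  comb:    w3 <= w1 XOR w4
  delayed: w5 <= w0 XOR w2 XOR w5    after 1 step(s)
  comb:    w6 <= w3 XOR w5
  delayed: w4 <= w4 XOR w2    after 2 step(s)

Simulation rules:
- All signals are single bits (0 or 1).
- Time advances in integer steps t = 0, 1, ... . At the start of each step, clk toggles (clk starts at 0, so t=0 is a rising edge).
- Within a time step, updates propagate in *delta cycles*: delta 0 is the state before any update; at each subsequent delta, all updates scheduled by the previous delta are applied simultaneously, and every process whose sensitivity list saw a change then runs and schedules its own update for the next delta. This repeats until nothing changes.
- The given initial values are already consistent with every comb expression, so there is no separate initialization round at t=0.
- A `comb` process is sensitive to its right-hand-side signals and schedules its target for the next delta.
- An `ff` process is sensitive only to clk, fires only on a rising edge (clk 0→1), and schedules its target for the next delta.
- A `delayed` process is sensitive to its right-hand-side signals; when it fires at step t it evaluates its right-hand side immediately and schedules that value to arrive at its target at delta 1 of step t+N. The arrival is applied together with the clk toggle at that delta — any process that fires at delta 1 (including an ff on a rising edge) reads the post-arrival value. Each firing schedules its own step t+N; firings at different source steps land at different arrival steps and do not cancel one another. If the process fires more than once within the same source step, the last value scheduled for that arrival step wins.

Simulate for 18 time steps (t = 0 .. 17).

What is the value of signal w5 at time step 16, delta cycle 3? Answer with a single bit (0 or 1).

1

[bits: clk,w5,w3,w2,w6,w0,w1,w4]
t=0: Δ0=00010011 Δ1=10010011 Δ2=10010111 | 2Δ
t=1: Δ0=10010111 Δ1=00010111 | 1Δ
t=2: Δ0=00010111 Δ1=10010111 | 1Δ
t=3: Δ0=10010111 Δ1=00000111 | 1Δ
t=4: Δ0=00000111 Δ1=11000111 Δ2=11001111 | 2Δ
t=5: Δ0=11001111 Δ1=00001111 Δ2=00000111 | 2Δ
t=6: Δ0=00000111 Δ1=11000111 Δ2=11001111 | 2Δ
t=7: Δ0=11001111 Δ1=00011111 Δ2=00010111 | 2Δ
t=8: Δ0=00010111 Δ1=10000111 | 1Δ
t=9: Δ0=10000111 Δ1=01010110 Δ2=01111100 Δ3=01010100 Δ4=01011100 | 4Δ
t=10: Δ0=01011100 Δ1=11001101 Δ2=11101111 Δ3=11000111 Δ4=11001111 | 4Δ
t=11: Δ0=11001111 Δ1=00001111 Δ2=00000111 | 2Δ
t=12: Δ0=00000111 Δ1=11000111 Δ2=11001111 | 2Δ
t=13: Δ0=11001111 Δ1=00011111 Δ2=00010111 | 2Δ
t=14: Δ0=00010111 Δ1=10000111 | 1Δ
t=15: Δ0=10000111 Δ1=01010110 Δ2=01111100 Δ3=01010100 Δ4=01011100 | 4Δ
t=16: Δ0=01011100 Δ1=11001101 Δ2=11101111 Δ3=11000111 Δ4=11001111 | 4Δ
t=17: Δ0=11001111 Δ1=00001111 Δ2=00000111 | 2Δ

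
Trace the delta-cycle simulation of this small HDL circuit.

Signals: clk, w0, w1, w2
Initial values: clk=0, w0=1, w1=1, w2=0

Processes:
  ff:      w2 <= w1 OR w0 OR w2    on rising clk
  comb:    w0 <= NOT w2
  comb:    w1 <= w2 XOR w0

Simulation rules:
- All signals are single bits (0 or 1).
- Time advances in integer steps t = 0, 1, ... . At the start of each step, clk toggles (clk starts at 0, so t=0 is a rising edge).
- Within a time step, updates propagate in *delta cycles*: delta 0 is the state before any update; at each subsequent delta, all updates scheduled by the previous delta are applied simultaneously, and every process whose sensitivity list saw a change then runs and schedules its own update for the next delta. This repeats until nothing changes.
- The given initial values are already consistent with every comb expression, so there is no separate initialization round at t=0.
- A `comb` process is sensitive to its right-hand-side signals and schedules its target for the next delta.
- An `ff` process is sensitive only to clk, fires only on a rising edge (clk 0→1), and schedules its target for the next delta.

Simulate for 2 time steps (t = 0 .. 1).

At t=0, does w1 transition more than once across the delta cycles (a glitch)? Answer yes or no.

yes

[bits: clk,w0,w1,w2]
t=0: Δ0=0110 Δ1=1110 Δ2=1111 Δ3=1001 Δ4=1011 | 4Δ
t=1: Δ0=1011 Δ1=0011 | 1Δ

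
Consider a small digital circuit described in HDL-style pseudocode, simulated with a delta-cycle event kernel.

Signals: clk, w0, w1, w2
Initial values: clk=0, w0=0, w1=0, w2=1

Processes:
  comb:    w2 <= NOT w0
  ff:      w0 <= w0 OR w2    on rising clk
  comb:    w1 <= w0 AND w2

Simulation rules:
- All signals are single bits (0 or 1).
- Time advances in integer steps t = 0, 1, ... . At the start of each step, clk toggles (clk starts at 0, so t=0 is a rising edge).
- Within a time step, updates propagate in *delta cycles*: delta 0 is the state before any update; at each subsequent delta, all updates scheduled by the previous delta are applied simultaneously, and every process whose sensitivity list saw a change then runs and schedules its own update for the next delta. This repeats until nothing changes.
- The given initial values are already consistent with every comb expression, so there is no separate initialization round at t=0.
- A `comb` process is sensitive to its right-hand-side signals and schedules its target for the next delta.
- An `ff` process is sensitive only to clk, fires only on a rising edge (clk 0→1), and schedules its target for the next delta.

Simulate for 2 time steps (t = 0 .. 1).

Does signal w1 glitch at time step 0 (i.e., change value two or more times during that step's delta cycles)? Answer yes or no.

yes

t=0 Δ0: w0=0 w2=1 clk=0 w1=0
  Δ1: clk:0→1
  Δ2: w0:0→1
  Δ3: w2:1→0, w1:0→1
  Δ4: w1:1→0
  (4Δ to stable)
t=1 Δ0: w0=1 w2=0 clk=1 w1=0
  Δ1: clk:1→0
  (1Δ to stable)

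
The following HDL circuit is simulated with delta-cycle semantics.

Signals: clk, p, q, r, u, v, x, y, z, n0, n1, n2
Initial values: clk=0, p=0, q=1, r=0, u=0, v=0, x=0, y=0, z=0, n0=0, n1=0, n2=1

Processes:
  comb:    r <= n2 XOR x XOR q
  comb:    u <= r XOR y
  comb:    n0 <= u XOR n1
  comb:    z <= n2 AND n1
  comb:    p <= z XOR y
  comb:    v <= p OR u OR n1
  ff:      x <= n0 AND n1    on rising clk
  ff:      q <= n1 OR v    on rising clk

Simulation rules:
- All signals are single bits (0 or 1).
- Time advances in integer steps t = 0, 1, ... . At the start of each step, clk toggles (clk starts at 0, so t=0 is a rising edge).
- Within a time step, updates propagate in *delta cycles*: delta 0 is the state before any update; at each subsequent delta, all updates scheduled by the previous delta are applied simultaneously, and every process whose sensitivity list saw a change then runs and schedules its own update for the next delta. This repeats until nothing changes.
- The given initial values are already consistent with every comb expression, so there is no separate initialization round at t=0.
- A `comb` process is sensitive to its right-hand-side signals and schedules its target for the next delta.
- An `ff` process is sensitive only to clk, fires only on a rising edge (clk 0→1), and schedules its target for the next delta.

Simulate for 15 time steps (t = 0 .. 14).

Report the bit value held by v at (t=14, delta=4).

t0.Δ0 n2=1 q=1 p=0 u=0 n0=0 x=0 clk=0 y=0 r=0 z=0 n1=0 v=0
t0.Δ1 n2=1 q=1 p=0 u=0 n0=0 x=0 clk=1 y=0 r=0 z=0 n1=0 v=0
t0.Δ2 n2=1 q=0 p=0 u=0 n0=0 x=0 clk=1 y=0 r=0 z=0 n1=0 v=0
t0.Δ3 n2=1 q=0 p=0 u=0 n0=0 x=0 clk=1 y=0 r=1 z=0 n1=0 v=0
t0.Δ4 n2=1 q=0 p=0 u=1 n0=0 x=0 clk=1 y=0 r=1 z=0 n1=0 v=0
t0.Δ5 n2=1 q=0 p=0 u=1 n0=1 x=0 clk=1 y=0 r=1 z=0 n1=0 v=1
t1.Δ0 n2=1 q=0 p=0 u=1 n0=1 x=0 clk=1 y=0 r=1 z=0 n1=0 v=1
t1.Δ1 n2=1 q=0 p=0 u=1 n0=1 x=0 clk=0 y=0 r=1 z=0 n1=0 v=1
t2.Δ0 n2=1 q=0 p=0 u=1 n0=1 x=0 clk=0 y=0 r=1 z=0 n1=0 v=1
t2.Δ1 n2=1 q=0 p=0 u=1 n0=1 x=0 clk=1 y=0 r=1 z=0 n1=0 v=1
t2.Δ2 n2=1 q=1 p=0 u=1 n0=1 x=0 clk=1 y=0 r=1 z=0 n1=0 v=1
t2.Δ3 n2=1 q=1 p=0 u=1 n0=1 x=0 clk=1 y=0 r=0 z=0 n1=0 v=1
t2.Δ4 n2=1 q=1 p=0 u=0 n0=1 x=0 clk=1 y=0 r=0 z=0 n1=0 v=1
t2.Δ5 n2=1 q=1 p=0 u=0 n0=0 x=0 clk=1 y=0 r=0 z=0 n1=0 v=0
t3.Δ0 n2=1 q=1 p=0 u=0 n0=0 x=0 clk=1 y=0 r=0 z=0 n1=0 v=0
t3.Δ1 n2=1 q=1 p=0 u=0 n0=0 x=0 clk=0 y=0 r=0 z=0 n1=0 v=0
t4.Δ0 n2=1 q=1 p=0 u=0 n0=0 x=0 clk=0 y=0 r=0 z=0 n1=0 v=0
t4.Δ1 n2=1 q=1 p=0 u=0 n0=0 x=0 clk=1 y=0 r=0 z=0 n1=0 v=0
t4.Δ2 n2=1 q=0 p=0 u=0 n0=0 x=0 clk=1 y=0 r=0 z=0 n1=0 v=0
t4.Δ3 n2=1 q=0 p=0 u=0 n0=0 x=0 clk=1 y=0 r=1 z=0 n1=0 v=0
t4.Δ4 n2=1 q=0 p=0 u=1 n0=0 x=0 clk=1 y=0 r=1 z=0 n1=0 v=0
t4.Δ5 n2=1 q=0 p=0 u=1 n0=1 x=0 clk=1 y=0 r=1 z=0 n1=0 v=1
t5.Δ0 n2=1 q=0 p=0 u=1 n0=1 x=0 clk=1 y=0 r=1 z=0 n1=0 v=1
t5.Δ1 n2=1 q=0 p=0 u=1 n0=1 x=0 clk=0 y=0 r=1 z=0 n1=0 v=1
t6.Δ0 n2=1 q=0 p=0 u=1 n0=1 x=0 clk=0 y=0 r=1 z=0 n1=0 v=1
t6.Δ1 n2=1 q=0 p=0 u=1 n0=1 x=0 clk=1 y=0 r=1 z=0 n1=0 v=1
t6.Δ2 n2=1 q=1 p=0 u=1 n0=1 x=0 clk=1 y=0 r=1 z=0 n1=0 v=1
t6.Δ3 n2=1 q=1 p=0 u=1 n0=1 x=0 clk=1 y=0 r=0 z=0 n1=0 v=1
t6.Δ4 n2=1 q=1 p=0 u=0 n0=1 x=0 clk=1 y=0 r=0 z=0 n1=0 v=1
t6.Δ5 n2=1 q=1 p=0 u=0 n0=0 x=0 clk=1 y=0 r=0 z=0 n1=0 v=0
t7.Δ0 n2=1 q=1 p=0 u=0 n0=0 x=0 clk=1 y=0 r=0 z=0 n1=0 v=0
t7.Δ1 n2=1 q=1 p=0 u=0 n0=0 x=0 clk=0 y=0 r=0 z=0 n1=0 v=0
t8.Δ0 n2=1 q=1 p=0 u=0 n0=0 x=0 clk=0 y=0 r=0 z=0 n1=0 v=0
t8.Δ1 n2=1 q=1 p=0 u=0 n0=0 x=0 clk=1 y=0 r=0 z=0 n1=0 v=0
t8.Δ2 n2=1 q=0 p=0 u=0 n0=0 x=0 clk=1 y=0 r=0 z=0 n1=0 v=0
t8.Δ3 n2=1 q=0 p=0 u=0 n0=0 x=0 clk=1 y=0 r=1 z=0 n1=0 v=0
t8.Δ4 n2=1 q=0 p=0 u=1 n0=0 x=0 clk=1 y=0 r=1 z=0 n1=0 v=0
t8.Δ5 n2=1 q=0 p=0 u=1 n0=1 x=0 clk=1 y=0 r=1 z=0 n1=0 v=1
t9.Δ0 n2=1 q=0 p=0 u=1 n0=1 x=0 clk=1 y=0 r=1 z=0 n1=0 v=1
t9.Δ1 n2=1 q=0 p=0 u=1 n0=1 x=0 clk=0 y=0 r=1 z=0 n1=0 v=1
t10.Δ0 n2=1 q=0 p=0 u=1 n0=1 x=0 clk=0 y=0 r=1 z=0 n1=0 v=1
t10.Δ1 n2=1 q=0 p=0 u=1 n0=1 x=0 clk=1 y=0 r=1 z=0 n1=0 v=1
t10.Δ2 n2=1 q=1 p=0 u=1 n0=1 x=0 clk=1 y=0 r=1 z=0 n1=0 v=1
t10.Δ3 n2=1 q=1 p=0 u=1 n0=1 x=0 clk=1 y=0 r=0 z=0 n1=0 v=1
t10.Δ4 n2=1 q=1 p=0 u=0 n0=1 x=0 clk=1 y=0 r=0 z=0 n1=0 v=1
t10.Δ5 n2=1 q=1 p=0 u=0 n0=0 x=0 clk=1 y=0 r=0 z=0 n1=0 v=0
t11.Δ0 n2=1 q=1 p=0 u=0 n0=0 x=0 clk=1 y=0 r=0 z=0 n1=0 v=0
t11.Δ1 n2=1 q=1 p=0 u=0 n0=0 x=0 clk=0 y=0 r=0 z=0 n1=0 v=0
t12.Δ0 n2=1 q=1 p=0 u=0 n0=0 x=0 clk=0 y=0 r=0 z=0 n1=0 v=0
t12.Δ1 n2=1 q=1 p=0 u=0 n0=0 x=0 clk=1 y=0 r=0 z=0 n1=0 v=0
t12.Δ2 n2=1 q=0 p=0 u=0 n0=0 x=0 clk=1 y=0 r=0 z=0 n1=0 v=0
t12.Δ3 n2=1 q=0 p=0 u=0 n0=0 x=0 clk=1 y=0 r=1 z=0 n1=0 v=0
t12.Δ4 n2=1 q=0 p=0 u=1 n0=0 x=0 clk=1 y=0 r=1 z=0 n1=0 v=0
t12.Δ5 n2=1 q=0 p=0 u=1 n0=1 x=0 clk=1 y=0 r=1 z=0 n1=0 v=1
t13.Δ0 n2=1 q=0 p=0 u=1 n0=1 x=0 clk=1 y=0 r=1 z=0 n1=0 v=1
t13.Δ1 n2=1 q=0 p=0 u=1 n0=1 x=0 clk=0 y=0 r=1 z=0 n1=0 v=1
t14.Δ0 n2=1 q=0 p=0 u=1 n0=1 x=0 clk=0 y=0 r=1 z=0 n1=0 v=1
t14.Δ1 n2=1 q=0 p=0 u=1 n0=1 x=0 clk=1 y=0 r=1 z=0 n1=0 v=1
t14.Δ2 n2=1 q=1 p=0 u=1 n0=1 x=0 clk=1 y=0 r=1 z=0 n1=0 v=1
t14.Δ3 n2=1 q=1 p=0 u=1 n0=1 x=0 clk=1 y=0 r=0 z=0 n1=0 v=1
t14.Δ4 n2=1 q=1 p=0 u=0 n0=1 x=0 clk=1 y=0 r=0 z=0 n1=0 v=1
t14.Δ5 n2=1 q=1 p=0 u=0 n0=0 x=0 clk=1 y=0 r=0 z=0 n1=0 v=0

1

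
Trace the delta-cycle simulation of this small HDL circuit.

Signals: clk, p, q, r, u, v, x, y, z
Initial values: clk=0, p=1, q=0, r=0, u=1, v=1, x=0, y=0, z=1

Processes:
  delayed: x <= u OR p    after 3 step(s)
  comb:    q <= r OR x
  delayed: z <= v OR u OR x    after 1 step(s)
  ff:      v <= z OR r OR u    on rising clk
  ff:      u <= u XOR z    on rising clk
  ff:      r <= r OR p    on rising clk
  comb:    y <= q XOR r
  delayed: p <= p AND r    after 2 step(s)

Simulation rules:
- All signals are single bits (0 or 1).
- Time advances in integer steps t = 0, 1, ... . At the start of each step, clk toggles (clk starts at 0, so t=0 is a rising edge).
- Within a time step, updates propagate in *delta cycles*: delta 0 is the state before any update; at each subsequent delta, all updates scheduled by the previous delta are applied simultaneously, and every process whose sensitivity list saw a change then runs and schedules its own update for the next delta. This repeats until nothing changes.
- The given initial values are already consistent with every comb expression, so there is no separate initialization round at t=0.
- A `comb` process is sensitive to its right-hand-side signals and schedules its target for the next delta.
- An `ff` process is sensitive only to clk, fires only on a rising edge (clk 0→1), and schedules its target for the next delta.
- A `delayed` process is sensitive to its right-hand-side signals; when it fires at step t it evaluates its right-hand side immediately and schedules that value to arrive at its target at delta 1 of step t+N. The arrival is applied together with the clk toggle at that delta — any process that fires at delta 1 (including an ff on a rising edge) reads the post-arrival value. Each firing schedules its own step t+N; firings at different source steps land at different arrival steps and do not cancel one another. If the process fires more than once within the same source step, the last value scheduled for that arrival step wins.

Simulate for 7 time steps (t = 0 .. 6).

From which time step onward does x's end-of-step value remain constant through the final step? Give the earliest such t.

t0.Δ0 r=0 v=1 z=1 u=1 clk=0 y=0 x=0 p=1 q=0
t0.Δ1 r=0 v=1 z=1 u=1 clk=1 y=0 x=0 p=1 q=0
t0.Δ2 r=1 v=1 z=1 u=0 clk=1 y=0 x=0 p=1 q=0
t0.Δ3 r=1 v=1 z=1 u=0 clk=1 y=1 x=0 p=1 q=1
t0.Δ4 r=1 v=1 z=1 u=0 clk=1 y=0 x=0 p=1 q=1
t1.Δ0 r=1 v=1 z=1 u=0 clk=1 y=0 x=0 p=1 q=1
t1.Δ1 r=1 v=1 z=1 u=0 clk=0 y=0 x=0 p=1 q=1
t2.Δ0 r=1 v=1 z=1 u=0 clk=0 y=0 x=0 p=1 q=1
t2.Δ1 r=1 v=1 z=1 u=0 clk=1 y=0 x=0 p=1 q=1
t2.Δ2 r=1 v=1 z=1 u=1 clk=1 y=0 x=0 p=1 q=1
t3.Δ0 r=1 v=1 z=1 u=1 clk=1 y=0 x=0 p=1 q=1
t3.Δ1 r=1 v=1 z=1 u=1 clk=0 y=0 x=1 p=1 q=1
t4.Δ0 r=1 v=1 z=1 u=1 clk=0 y=0 x=1 p=1 q=1
t4.Δ1 r=1 v=1 z=1 u=1 clk=1 y=0 x=1 p=1 q=1
t4.Δ2 r=1 v=1 z=1 u=0 clk=1 y=0 x=1 p=1 q=1
t5.Δ0 r=1 v=1 z=1 u=0 clk=1 y=0 x=1 p=1 q=1
t5.Δ1 r=1 v=1 z=1 u=0 clk=0 y=0 x=1 p=1 q=1
t6.Δ0 r=1 v=1 z=1 u=0 clk=0 y=0 x=1 p=1 q=1
t6.Δ1 r=1 v=1 z=1 u=0 clk=1 y=0 x=1 p=1 q=1
t6.Δ2 r=1 v=1 z=1 u=1 clk=1 y=0 x=1 p=1 q=1

3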